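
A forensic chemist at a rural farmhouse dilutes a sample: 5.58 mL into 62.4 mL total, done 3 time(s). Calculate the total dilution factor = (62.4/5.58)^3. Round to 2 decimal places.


Dilution factor calculation:
Single dilution = V_total / V_sample = 62.4 / 5.58 ≈ 11.182796
Number of dilutions = 3
Total DF = (62.4 / 5.58)^3 (full precision, rounded at the end) = 1398.46

1398.46


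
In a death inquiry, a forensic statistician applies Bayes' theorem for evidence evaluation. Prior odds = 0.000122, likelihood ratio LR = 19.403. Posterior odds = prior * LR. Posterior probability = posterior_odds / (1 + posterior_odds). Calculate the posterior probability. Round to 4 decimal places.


Bayesian evidence evaluation:
Posterior odds = prior_odds * LR = 0.000122 * 19.403 = 0.002367166
Posterior probability = posterior_odds / (1 + posterior_odds)
= 0.002367166 / (1 + 0.002367166)
= 0.002367166 / 1.002367166
= 0.0024

0.0024


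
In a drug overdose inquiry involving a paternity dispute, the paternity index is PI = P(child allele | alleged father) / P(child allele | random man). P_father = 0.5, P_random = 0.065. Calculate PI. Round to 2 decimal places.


Paternity Index calculation:
PI = P(allele|father) / P(allele|random)
PI = 0.5 / 0.065
PI = 7.69

7.69


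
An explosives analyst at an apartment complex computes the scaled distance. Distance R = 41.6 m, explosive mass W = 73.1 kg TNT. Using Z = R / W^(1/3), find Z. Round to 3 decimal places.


Scaled distance calculation:
W^(1/3) = 73.1^(1/3) = 4.181247
Z = R / W^(1/3) = 41.6 / 4.181247
Z = 9.949 m/kg^(1/3)

9.949


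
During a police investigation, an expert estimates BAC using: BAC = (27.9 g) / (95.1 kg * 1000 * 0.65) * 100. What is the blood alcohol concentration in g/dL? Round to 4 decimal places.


Applying the Widmark formula:
BAC = (dose_g / (body_wt * 1000 * r)) * 100
Denominator = 95.1 * 1000 * 0.65 = 61815
BAC = (27.9 / 61815) * 100
BAC = 0.0451 g/dL

0.0451


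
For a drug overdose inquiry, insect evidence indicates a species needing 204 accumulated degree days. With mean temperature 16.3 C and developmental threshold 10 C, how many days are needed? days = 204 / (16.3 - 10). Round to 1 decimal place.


Insect development time:
Effective temperature = avg_temp - T_base = 16.3 - 10 = 6.3 C
Days = ADD / effective_temp = 204 / 6.3 = 32.4 days

32.4


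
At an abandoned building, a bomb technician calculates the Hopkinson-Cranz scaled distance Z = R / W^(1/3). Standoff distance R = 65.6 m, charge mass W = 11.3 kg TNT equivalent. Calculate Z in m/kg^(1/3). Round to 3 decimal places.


Scaled distance calculation:
W^(1/3) = 11.3^(1/3) = 2.244017
Z = R / W^(1/3) = 65.6 / 2.244017
Z = 29.233 m/kg^(1/3)

29.233


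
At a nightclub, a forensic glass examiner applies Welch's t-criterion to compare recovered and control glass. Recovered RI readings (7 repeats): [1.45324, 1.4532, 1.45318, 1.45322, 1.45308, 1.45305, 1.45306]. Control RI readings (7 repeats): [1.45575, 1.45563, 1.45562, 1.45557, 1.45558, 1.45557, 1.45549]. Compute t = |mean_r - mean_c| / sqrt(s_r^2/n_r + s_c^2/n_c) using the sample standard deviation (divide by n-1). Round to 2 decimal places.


Welch's t-criterion for glass RI comparison:
Recovered mean = sum / n_r = 10.17203 / 7 = 1.4531471
Control mean = sum / n_c = 10.18921 / 7 = 1.4556014
Recovered sample variance s_r^2 = 6.55714e-09
Control sample variance s_c^2 = 6.34762e-09
Welch SE (unpooled) = sqrt(s_r^2/n_r + s_c^2/n_c) = sqrt(9.36735e-10 + 9.06803e-10) = sqrt(1.84354e-09) = 4.29365e-05
|mean_r - mean_c| = 0.00245429
t = 0.00245429 / 4.29365e-05 = 57.16

57.16


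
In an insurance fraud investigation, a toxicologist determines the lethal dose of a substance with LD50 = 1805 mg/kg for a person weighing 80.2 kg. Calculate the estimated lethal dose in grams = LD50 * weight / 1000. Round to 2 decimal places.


Lethal dose calculation:
Lethal dose = LD50 * body_weight / 1000
= 1805 * 80.2 / 1000
= 144761 / 1000
= 144.76 g

144.76


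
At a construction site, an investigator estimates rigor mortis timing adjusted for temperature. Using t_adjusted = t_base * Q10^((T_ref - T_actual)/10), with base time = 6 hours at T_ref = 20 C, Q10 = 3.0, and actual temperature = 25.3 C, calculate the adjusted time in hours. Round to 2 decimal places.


Rigor mortis time adjustment:
Exponent = (T_ref - T_actual) / 10 = (20 - 25.3) / 10 = -0.53
Q10 factor = 3.0^-0.53 = 0.55863
t_adjusted = 6 * 0.55863 = 3.35 hours

3.35


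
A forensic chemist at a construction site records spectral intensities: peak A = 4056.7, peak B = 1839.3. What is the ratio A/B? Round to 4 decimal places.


Spectral peak ratio:
Peak A = 4056.7 counts
Peak B = 1839.3 counts
Ratio = 4056.7 / 1839.3 = 2.2056

2.2056


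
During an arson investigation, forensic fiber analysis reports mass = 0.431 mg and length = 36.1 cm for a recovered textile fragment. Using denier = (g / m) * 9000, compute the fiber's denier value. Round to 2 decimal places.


Denier calculation:
Mass in grams = 0.431 mg / 1000 = 0.000431 g
Length in meters = 36.1 cm / 100 = 0.361 m
Linear density = mass / length = 0.000431 / 0.361 = 0.00119391 g/m
Denier = (g/m) * 9000 = 0.00119391 * 9000 = 10.75

10.75


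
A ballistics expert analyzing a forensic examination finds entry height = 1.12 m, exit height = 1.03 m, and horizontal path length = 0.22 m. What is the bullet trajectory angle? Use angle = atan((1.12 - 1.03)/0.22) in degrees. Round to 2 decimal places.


Bullet trajectory angle:
Height difference = 1.12 - 1.03 = 0.09 m
angle = atan(0.09 / 0.22)
angle = atan(0.409091)
angle = 22.25 degrees

22.25


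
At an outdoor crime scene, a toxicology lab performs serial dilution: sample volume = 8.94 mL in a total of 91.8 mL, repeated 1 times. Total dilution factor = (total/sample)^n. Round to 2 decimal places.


Dilution factor calculation:
Single dilution = V_total / V_sample = 91.8 / 8.94 ≈ 10.268456
Number of dilutions = 1
Total DF = (91.8 / 8.94)^1 (full precision, rounded at the end) = 10.27

10.27


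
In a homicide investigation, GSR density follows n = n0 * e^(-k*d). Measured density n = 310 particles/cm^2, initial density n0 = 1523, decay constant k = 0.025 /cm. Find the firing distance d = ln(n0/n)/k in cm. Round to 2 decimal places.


GSR distance calculation:
n0/n = 1523 / 310 = 4.912903
ln(n0/n) = 1.591865
d = 1.591865 / 0.025 = 63.67 cm

63.67


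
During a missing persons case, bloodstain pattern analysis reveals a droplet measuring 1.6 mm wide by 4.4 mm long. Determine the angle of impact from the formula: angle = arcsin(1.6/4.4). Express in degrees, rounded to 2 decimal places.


Blood spatter impact angle calculation:
width / length = 1.6 / 4.4 = 0.363636
angle = arcsin(0.363636)
angle = 21.32 degrees

21.32


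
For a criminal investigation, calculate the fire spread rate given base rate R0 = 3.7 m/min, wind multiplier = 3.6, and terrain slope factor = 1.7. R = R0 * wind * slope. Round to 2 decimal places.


Fire spread rate calculation:
R = R0 * wind_factor * slope_factor
= 3.7 * 3.6 * 1.7
= 13.32 * 1.7
= 22.64 m/min

22.64


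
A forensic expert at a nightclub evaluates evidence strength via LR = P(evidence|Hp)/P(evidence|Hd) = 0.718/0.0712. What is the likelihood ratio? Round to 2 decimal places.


Likelihood ratio calculation:
LR = P(E|Hp) / P(E|Hd)
LR = 0.718 / 0.0712
LR = 10.08

10.08


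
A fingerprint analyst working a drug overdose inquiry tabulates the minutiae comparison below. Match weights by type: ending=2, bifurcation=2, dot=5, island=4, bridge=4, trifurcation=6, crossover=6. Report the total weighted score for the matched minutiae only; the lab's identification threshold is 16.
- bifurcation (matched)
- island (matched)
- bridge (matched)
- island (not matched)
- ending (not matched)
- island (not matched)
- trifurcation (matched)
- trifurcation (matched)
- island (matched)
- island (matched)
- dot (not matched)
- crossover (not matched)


Weighted minutiae match score:
  bifurcation: matched, +2 (running total 2)
  island: matched, +4 (running total 6)
  bridge: matched, +4 (running total 10)
  island: not matched, +0
  ending: not matched, +0
  island: not matched, +0
  trifurcation: matched, +6 (running total 16)
  trifurcation: matched, +6 (running total 22)
  island: matched, +4 (running total 26)
  island: matched, +4 (running total 30)
  dot: not matched, +0
  crossover: not matched, +0
Total score = 30
Threshold = 16; verdict = identification

30


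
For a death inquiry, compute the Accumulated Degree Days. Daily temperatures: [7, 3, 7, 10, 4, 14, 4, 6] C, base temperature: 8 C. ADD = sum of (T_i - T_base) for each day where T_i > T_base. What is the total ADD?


Computing ADD day by day:
Day 1: max(0, 7 - 8) = 0
Day 2: max(0, 3 - 8) = 0
Day 3: max(0, 7 - 8) = 0
Day 4: max(0, 10 - 8) = 2
Day 5: max(0, 4 - 8) = 0
Day 6: max(0, 14 - 8) = 6
Day 7: max(0, 4 - 8) = 0
Day 8: max(0, 6 - 8) = 0
Total ADD = 8

8


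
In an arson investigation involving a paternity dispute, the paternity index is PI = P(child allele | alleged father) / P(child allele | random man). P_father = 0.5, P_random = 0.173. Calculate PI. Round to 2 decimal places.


Paternity Index calculation:
PI = P(allele|father) / P(allele|random)
PI = 0.5 / 0.173
PI = 2.89

2.89


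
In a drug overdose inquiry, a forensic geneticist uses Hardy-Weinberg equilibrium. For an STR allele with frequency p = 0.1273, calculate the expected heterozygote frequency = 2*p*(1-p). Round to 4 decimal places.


Hardy-Weinberg heterozygote frequency:
q = 1 - p = 1 - 0.1273 = 0.8727
2pq = 2 * 0.1273 * 0.8727 = 0.2222

0.2222


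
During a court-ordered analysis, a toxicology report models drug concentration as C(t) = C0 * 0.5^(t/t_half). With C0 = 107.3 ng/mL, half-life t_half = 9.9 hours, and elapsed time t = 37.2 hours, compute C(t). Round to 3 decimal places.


Drug concentration decay:
Number of half-lives = t / t_half = 37.2 / 9.9 = 3.757576
Decay factor = 0.5^3.757576 = 0.07393616
C(t) = 107.3 * 0.07393616 = 7.933 ng/mL

7.933


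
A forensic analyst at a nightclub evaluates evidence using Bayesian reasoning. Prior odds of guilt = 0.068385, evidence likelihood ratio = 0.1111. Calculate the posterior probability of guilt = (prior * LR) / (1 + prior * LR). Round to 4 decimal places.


Bayesian evidence evaluation:
Posterior odds = prior_odds * LR = 0.068385 * 0.1111 = 0.007597574
Posterior probability = posterior_odds / (1 + posterior_odds)
= 0.007597574 / (1 + 0.007597574)
= 0.007597574 / 1.007597574
= 0.0075

0.0075


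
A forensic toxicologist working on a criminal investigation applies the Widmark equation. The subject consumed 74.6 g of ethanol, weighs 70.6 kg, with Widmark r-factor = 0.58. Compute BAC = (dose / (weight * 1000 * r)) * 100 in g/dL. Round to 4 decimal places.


Applying the Widmark formula:
BAC = (dose_g / (body_wt * 1000 * r)) * 100
Denominator = 70.6 * 1000 * 0.58 = 40948
BAC = (74.6 / 40948) * 100
BAC = 0.1822 g/dL

0.1822


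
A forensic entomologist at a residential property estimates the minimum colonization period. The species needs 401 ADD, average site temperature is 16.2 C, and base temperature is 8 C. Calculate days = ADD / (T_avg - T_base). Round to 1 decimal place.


Insect development time:
Effective temperature = avg_temp - T_base = 16.2 - 8 = 8.2 C
Days = ADD / effective_temp = 401 / 8.2 = 48.9 days

48.9


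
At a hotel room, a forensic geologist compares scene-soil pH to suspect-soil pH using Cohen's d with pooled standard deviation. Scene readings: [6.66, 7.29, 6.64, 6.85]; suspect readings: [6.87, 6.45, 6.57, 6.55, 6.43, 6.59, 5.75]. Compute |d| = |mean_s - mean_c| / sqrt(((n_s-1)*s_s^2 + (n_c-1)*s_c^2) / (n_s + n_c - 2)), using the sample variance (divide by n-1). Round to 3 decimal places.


Pooled-variance Cohen's d for soil pH comparison:
Scene mean = 27.44 / 4 = 6.86
Suspect mean = 45.21 / 7 = 6.458571
Scene sample variance s_s^2 = 0.091133
Suspect sample variance s_c^2 = 0.118381
Pooled variance = ((n_s-1)*s_s^2 + (n_c-1)*s_c^2) / (n_s + n_c - 2) = 0.109298
Pooled SD = sqrt(0.109298) = 0.330602
Mean difference = 0.401429
|d| = |0.401429| / 0.330602 = 1.214

1.214


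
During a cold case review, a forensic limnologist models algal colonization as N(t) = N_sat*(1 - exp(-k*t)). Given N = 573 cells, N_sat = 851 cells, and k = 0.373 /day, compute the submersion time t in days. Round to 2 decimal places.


PMSI from diatom colonization curve:
N / N_sat = 573 / 851 = 0.673325
1 - N/N_sat = 0.326675
ln(1 - N/N_sat) = -1.118789
t = -ln(1 - N/N_sat) / k = -(-1.118789) / 0.373 = 3.00 days

3.00


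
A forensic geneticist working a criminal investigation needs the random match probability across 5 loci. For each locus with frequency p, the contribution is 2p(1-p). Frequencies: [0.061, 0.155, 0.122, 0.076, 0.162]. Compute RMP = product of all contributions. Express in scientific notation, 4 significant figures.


Computing RMP for 5 loci:
Locus 1: 2 * 0.061 * 0.939 = 0.114558
Locus 2: 2 * 0.155 * 0.845 = 0.26195
Locus 3: 2 * 0.122 * 0.878 = 0.214232
Locus 4: 2 * 0.076 * 0.924 = 0.140448
Locus 5: 2 * 0.162 * 0.838 = 0.271512
RMP = 2.452e-04

2.452e-04


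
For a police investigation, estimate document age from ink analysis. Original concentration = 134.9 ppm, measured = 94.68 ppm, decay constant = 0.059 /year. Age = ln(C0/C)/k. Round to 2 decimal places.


Document age estimation:
C0/C = 134.9 / 94.68 = 1.424799
ln(C0/C) = 0.354031
t = 0.354031 / 0.059 = 6.00 years

6.00


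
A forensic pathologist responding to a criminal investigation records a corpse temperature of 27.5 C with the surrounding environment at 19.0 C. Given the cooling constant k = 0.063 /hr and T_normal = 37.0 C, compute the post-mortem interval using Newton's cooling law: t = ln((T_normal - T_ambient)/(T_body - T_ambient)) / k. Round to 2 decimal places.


Using Newton's law of cooling:
t = ln((T_normal - T_ambient) / (T_body - T_ambient)) / k
T_normal - T_ambient = 18.0
T_body - T_ambient = 8.5
Ratio = 2.117647
ln(ratio) = 0.750306
t = 0.750306 / 0.063 = 11.91 hours

11.91


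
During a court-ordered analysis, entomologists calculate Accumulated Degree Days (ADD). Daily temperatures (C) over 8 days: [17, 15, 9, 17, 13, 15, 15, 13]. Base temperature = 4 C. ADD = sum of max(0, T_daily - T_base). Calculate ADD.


Computing ADD day by day:
Day 1: max(0, 17 - 4) = 13
Day 2: max(0, 15 - 4) = 11
Day 3: max(0, 9 - 4) = 5
Day 4: max(0, 17 - 4) = 13
Day 5: max(0, 13 - 4) = 9
Day 6: max(0, 15 - 4) = 11
Day 7: max(0, 15 - 4) = 11
Day 8: max(0, 13 - 4) = 9
Total ADD = 82

82


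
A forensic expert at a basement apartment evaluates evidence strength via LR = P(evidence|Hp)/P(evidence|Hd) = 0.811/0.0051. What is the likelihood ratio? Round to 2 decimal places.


Likelihood ratio calculation:
LR = P(E|Hp) / P(E|Hd)
LR = 0.811 / 0.0051
LR = 159.02

159.02


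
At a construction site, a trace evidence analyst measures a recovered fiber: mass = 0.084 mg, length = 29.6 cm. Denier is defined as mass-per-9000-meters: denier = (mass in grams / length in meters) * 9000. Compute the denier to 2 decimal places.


Denier calculation:
Mass in grams = 0.084 mg / 1000 = 0.000084 g
Length in meters = 29.6 cm / 100 = 0.296 m
Linear density = mass / length = 0.000084 / 0.296 = 0.00028378 g/m
Denier = (g/m) * 9000 = 0.00028378 * 9000 = 2.55

2.55


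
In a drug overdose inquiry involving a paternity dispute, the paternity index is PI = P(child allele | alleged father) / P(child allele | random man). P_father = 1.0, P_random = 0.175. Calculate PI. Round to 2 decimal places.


Paternity Index calculation:
PI = P(allele|father) / P(allele|random)
PI = 1.0 / 0.175
PI = 5.71

5.71


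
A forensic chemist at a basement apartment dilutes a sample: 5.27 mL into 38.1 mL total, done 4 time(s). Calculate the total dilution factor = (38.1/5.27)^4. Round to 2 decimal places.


Dilution factor calculation:
Single dilution = V_total / V_sample = 38.1 / 5.27 ≈ 7.229602
Number of dilutions = 4
Total DF = (38.1 / 5.27)^4 (full precision, rounded at the end) = 2731.85

2731.85


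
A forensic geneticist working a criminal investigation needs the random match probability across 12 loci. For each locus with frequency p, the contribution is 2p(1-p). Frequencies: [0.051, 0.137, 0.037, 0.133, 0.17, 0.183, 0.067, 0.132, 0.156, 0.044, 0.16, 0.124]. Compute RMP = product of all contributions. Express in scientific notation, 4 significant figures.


Computing RMP for 12 loci:
Locus 1: 2 * 0.051 * 0.949 = 0.096798
Locus 2: 2 * 0.137 * 0.863 = 0.236462
Locus 3: 2 * 0.037 * 0.963 = 0.071262
Locus 4: 2 * 0.133 * 0.867 = 0.230622
Locus 5: 2 * 0.17 * 0.83 = 0.2822
Locus 6: 2 * 0.183 * 0.817 = 0.299022
Locus 7: 2 * 0.067 * 0.933 = 0.125022
Locus 8: 2 * 0.132 * 0.868 = 0.229152
Locus 9: 2 * 0.156 * 0.844 = 0.263328
Locus 10: 2 * 0.044 * 0.956 = 0.084128
Locus 11: 2 * 0.16 * 0.84 = 0.2688
Locus 12: 2 * 0.124 * 0.876 = 0.217248
RMP = 1.176e-09

1.176e-09


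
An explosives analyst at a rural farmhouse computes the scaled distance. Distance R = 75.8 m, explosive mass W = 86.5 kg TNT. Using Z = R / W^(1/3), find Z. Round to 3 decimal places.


Scaled distance calculation:
W^(1/3) = 86.5^(1/3) = 4.422543
Z = R / W^(1/3) = 75.8 / 4.422543
Z = 17.139 m/kg^(1/3)

17.139


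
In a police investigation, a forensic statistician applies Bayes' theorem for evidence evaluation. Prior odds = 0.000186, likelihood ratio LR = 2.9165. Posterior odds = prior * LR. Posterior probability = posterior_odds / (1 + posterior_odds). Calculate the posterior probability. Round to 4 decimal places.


Bayesian evidence evaluation:
Posterior odds = prior_odds * LR = 0.000186 * 2.9165 = 0.000542469
Posterior probability = posterior_odds / (1 + posterior_odds)
= 0.000542469 / (1 + 0.000542469)
= 0.000542469 / 1.000542469
= 0.0005

0.0005


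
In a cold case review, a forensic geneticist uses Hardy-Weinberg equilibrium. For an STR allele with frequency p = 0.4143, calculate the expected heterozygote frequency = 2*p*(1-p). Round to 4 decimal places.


Hardy-Weinberg heterozygote frequency:
q = 1 - p = 1 - 0.4143 = 0.5857
2pq = 2 * 0.4143 * 0.5857 = 0.4853

0.4853


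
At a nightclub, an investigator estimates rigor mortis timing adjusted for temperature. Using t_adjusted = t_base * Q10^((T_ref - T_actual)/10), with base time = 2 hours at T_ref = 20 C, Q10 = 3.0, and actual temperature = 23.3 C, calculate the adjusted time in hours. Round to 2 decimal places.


Rigor mortis time adjustment:
Exponent = (T_ref - T_actual) / 10 = (20 - 23.3) / 10 = -0.33
Q10 factor = 3.0^-0.33 = 0.69591
t_adjusted = 2 * 0.69591 = 1.39 hours

1.39


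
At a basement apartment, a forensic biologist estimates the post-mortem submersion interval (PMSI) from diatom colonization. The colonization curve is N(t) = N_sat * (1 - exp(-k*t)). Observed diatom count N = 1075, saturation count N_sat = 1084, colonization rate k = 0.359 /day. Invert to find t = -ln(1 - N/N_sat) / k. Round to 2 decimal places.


PMSI from diatom colonization curve:
N / N_sat = 1075 / 1084 = 0.991697
1 - N/N_sat = 0.008303
ln(1 - N/N_sat) = -4.791138
t = -ln(1 - N/N_sat) / k = -(-4.791138) / 0.359 = 13.35 days

13.35


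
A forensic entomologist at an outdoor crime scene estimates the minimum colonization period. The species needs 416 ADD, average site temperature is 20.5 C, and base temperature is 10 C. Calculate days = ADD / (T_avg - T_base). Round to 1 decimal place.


Insect development time:
Effective temperature = avg_temp - T_base = 20.5 - 10 = 10.5 C
Days = ADD / effective_temp = 416 / 10.5 = 39.6 days

39.6


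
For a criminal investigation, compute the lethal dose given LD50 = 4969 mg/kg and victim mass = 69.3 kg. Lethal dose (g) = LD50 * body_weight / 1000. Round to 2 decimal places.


Lethal dose calculation:
Lethal dose = LD50 * body_weight / 1000
= 4969 * 69.3 / 1000
= 344351.7 / 1000
= 344.35 g

344.35


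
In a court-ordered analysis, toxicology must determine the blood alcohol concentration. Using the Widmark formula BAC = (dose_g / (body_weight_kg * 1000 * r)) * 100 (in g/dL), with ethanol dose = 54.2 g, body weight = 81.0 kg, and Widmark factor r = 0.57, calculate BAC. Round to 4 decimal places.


Applying the Widmark formula:
BAC = (dose_g / (body_wt * 1000 * r)) * 100
Denominator = 81.0 * 1000 * 0.57 = 46170
BAC = (54.2 / 46170) * 100
BAC = 0.1174 g/dL

0.1174


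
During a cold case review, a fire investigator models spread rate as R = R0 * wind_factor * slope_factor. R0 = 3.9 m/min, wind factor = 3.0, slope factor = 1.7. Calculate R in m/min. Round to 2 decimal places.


Fire spread rate calculation:
R = R0 * wind_factor * slope_factor
= 3.9 * 3.0 * 1.7
= 11.7 * 1.7
= 19.89 m/min

19.89


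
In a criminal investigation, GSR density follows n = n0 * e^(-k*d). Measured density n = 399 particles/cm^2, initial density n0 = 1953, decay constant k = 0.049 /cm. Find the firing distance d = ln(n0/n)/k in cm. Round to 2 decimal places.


GSR distance calculation:
n0/n = 1953 / 399 = 4.894737
ln(n0/n) = 1.588161
d = 1.588161 / 0.049 = 32.41 cm

32.41


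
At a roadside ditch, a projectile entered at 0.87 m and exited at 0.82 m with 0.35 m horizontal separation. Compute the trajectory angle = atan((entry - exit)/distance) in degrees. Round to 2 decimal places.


Bullet trajectory angle:
Height difference = 0.87 - 0.82 = 0.05 m
angle = atan(0.05 / 0.35)
angle = atan(0.142857)
angle = 8.13 degrees

8.13


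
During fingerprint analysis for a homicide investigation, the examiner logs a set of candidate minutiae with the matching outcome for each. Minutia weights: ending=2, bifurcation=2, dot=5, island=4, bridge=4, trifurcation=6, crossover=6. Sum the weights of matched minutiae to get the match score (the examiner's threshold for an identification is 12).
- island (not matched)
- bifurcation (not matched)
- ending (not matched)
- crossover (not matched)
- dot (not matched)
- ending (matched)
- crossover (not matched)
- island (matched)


Weighted minutiae match score:
  island: not matched, +0
  bifurcation: not matched, +0
  ending: not matched, +0
  crossover: not matched, +0
  dot: not matched, +0
  ending: matched, +2 (running total 2)
  crossover: not matched, +0
  island: matched, +4 (running total 6)
Total score = 6
Threshold = 12; verdict = inconclusive

6


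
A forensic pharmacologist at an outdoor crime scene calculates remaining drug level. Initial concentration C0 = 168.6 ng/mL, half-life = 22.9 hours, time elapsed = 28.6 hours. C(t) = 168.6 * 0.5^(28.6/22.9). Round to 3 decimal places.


Drug concentration decay:
Number of half-lives = t / t_half = 28.6 / 22.9 = 1.248908
Decay factor = 0.5^1.248908 = 0.42076657
C(t) = 168.6 * 0.42076657 = 70.941 ng/mL

70.941


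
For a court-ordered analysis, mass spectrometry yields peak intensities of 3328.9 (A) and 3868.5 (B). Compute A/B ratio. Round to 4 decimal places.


Spectral peak ratio:
Peak A = 3328.9 counts
Peak B = 3868.5 counts
Ratio = 3328.9 / 3868.5 = 0.8605

0.8605


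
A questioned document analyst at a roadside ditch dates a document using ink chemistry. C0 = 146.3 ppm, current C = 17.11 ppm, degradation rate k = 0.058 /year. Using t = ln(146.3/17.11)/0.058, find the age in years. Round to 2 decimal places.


Document age estimation:
C0/C = 146.3 / 17.11 = 8.550555
ln(C0/C) = 2.145996
t = 2.145996 / 0.058 = 37.00 years

37.00


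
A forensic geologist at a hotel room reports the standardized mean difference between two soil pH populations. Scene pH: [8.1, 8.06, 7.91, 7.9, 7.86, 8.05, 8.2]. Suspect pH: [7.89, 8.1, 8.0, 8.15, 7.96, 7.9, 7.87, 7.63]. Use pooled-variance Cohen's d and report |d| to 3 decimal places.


Pooled-variance Cohen's d for soil pH comparison:
Scene mean = 56.08 / 7 = 8.011429
Suspect mean = 63.5 / 8 = 7.9375
Scene sample variance s_s^2 = 0.015481
Suspect sample variance s_c^2 = 0.025536
Pooled variance = ((n_s-1)*s_s^2 + (n_c-1)*s_c^2) / (n_s + n_c - 2) = 0.020895
Pooled SD = sqrt(0.020895) = 0.144551
Mean difference = 0.073929
|d| = |0.073929| / 0.144551 = 0.511

0.511


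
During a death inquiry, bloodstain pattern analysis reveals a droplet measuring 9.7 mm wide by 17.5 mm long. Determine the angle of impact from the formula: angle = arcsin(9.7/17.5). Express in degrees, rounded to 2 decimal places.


Blood spatter impact angle calculation:
width / length = 9.7 / 17.5 = 0.554286
angle = arcsin(0.554286)
angle = 33.66 degrees

33.66


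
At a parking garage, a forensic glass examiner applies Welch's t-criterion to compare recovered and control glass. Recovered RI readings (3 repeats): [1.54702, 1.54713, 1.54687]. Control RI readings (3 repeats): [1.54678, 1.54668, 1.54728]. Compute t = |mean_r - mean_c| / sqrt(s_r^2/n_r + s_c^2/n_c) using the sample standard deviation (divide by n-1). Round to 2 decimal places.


Welch's t-criterion for glass RI comparison:
Recovered mean = sum / n_r = 4.64102 / 3 = 1.5470067
Control mean = sum / n_c = 4.64074 / 3 = 1.5469133
Recovered sample variance s_r^2 = 1.70333e-08
Control sample variance s_c^2 = 1.03333e-07
Welch SE (unpooled) = sqrt(s_r^2/n_r + s_c^2/n_c) = sqrt(5.67778e-09 + 3.44444e-08) = sqrt(4.01222e-08) = 0.000200305
|mean_r - mean_c| = 9.33333e-05
t = 9.33333e-05 / 0.000200305 = 0.47

0.47


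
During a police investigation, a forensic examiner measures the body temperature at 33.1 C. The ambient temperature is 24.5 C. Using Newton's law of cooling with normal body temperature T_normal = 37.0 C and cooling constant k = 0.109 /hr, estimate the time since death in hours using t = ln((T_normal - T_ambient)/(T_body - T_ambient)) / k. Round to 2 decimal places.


Using Newton's law of cooling:
t = ln((T_normal - T_ambient) / (T_body - T_ambient)) / k
T_normal - T_ambient = 12.5
T_body - T_ambient = 8.6
Ratio = 1.453488
ln(ratio) = 0.373966
t = 0.373966 / 0.109 = 3.43 hours

3.43


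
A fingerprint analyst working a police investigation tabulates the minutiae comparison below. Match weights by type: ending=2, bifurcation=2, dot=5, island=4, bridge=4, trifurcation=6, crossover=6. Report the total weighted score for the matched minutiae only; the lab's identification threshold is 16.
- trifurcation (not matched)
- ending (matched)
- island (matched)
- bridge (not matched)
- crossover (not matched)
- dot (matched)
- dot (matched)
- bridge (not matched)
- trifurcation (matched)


Weighted minutiae match score:
  trifurcation: not matched, +0
  ending: matched, +2 (running total 2)
  island: matched, +4 (running total 6)
  bridge: not matched, +0
  crossover: not matched, +0
  dot: matched, +5 (running total 11)
  dot: matched, +5 (running total 16)
  bridge: not matched, +0
  trifurcation: matched, +6 (running total 22)
Total score = 22
Threshold = 16; verdict = identification

22


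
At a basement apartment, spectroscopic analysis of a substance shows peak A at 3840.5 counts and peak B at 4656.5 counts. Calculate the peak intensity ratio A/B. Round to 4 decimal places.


Spectral peak ratio:
Peak A = 3840.5 counts
Peak B = 4656.5 counts
Ratio = 3840.5 / 4656.5 = 0.8248

0.8248


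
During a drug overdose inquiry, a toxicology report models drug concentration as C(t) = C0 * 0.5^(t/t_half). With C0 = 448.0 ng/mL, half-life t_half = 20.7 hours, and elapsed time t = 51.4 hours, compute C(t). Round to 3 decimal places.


Drug concentration decay:
Number of half-lives = t / t_half = 51.4 / 20.7 = 2.483092
Decay factor = 0.5^2.483092 = 0.17886066
C(t) = 448.0 * 0.17886066 = 80.130 ng/mL

80.130


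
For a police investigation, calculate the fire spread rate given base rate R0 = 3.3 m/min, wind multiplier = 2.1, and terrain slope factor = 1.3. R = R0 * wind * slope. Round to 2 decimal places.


Fire spread rate calculation:
R = R0 * wind_factor * slope_factor
= 3.3 * 2.1 * 1.3
= 6.93 * 1.3
= 9.01 m/min

9.01


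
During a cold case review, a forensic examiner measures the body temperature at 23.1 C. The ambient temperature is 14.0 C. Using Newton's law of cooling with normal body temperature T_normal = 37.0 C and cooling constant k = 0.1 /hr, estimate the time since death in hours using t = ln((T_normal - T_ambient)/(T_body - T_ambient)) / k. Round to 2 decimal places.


Using Newton's law of cooling:
t = ln((T_normal - T_ambient) / (T_body - T_ambient)) / k
T_normal - T_ambient = 23.0
T_body - T_ambient = 9.1
Ratio = 2.527473
ln(ratio) = 0.92722
t = 0.92722 / 0.1 = 9.27 hours

9.27


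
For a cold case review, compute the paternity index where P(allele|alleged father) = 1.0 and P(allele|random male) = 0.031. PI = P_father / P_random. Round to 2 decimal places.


Paternity Index calculation:
PI = P(allele|father) / P(allele|random)
PI = 1.0 / 0.031
PI = 32.26

32.26


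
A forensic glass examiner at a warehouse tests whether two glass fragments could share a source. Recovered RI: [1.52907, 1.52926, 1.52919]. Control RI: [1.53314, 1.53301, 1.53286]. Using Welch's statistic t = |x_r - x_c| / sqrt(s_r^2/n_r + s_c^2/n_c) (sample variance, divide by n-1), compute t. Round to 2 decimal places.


Welch's t-criterion for glass RI comparison:
Recovered mean = sum / n_r = 4.58752 / 3 = 1.5291733
Control mean = sum / n_c = 4.59901 / 3 = 1.5330033
Recovered sample variance s_r^2 = 9.23333e-09
Control sample variance s_c^2 = 1.96333e-08
Welch SE (unpooled) = sqrt(s_r^2/n_r + s_c^2/n_c) = sqrt(3.07778e-09 + 6.54444e-09) = sqrt(9.62222e-09) = 9.80929e-05
|mean_r - mean_c| = 0.00383
t = 0.00383 / 9.80929e-05 = 39.04

39.04


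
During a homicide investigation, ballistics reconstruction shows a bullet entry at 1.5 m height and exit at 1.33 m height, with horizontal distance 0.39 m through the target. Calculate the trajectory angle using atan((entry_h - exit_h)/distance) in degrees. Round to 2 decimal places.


Bullet trajectory angle:
Height difference = 1.5 - 1.33 = 0.17 m
angle = atan(0.17 / 0.39)
angle = atan(0.435897)
angle = 23.55 degrees

23.55


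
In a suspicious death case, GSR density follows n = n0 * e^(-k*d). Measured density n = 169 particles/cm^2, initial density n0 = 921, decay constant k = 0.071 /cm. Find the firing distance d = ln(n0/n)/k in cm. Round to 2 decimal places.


GSR distance calculation:
n0/n = 921 / 169 = 5.449704
ln(n0/n) = 1.695561
d = 1.695561 / 0.071 = 23.88 cm

23.88


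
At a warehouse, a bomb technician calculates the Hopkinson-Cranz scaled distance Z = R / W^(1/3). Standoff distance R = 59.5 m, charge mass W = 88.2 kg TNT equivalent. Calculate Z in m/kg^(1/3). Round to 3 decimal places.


Scaled distance calculation:
W^(1/3) = 88.2^(1/3) = 4.451327
Z = R / W^(1/3) = 59.5 / 4.451327
Z = 13.367 m/kg^(1/3)

13.367


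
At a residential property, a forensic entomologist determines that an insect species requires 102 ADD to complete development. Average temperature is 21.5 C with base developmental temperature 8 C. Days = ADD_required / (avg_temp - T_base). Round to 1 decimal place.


Insect development time:
Effective temperature = avg_temp - T_base = 21.5 - 8 = 13.5 C
Days = ADD / effective_temp = 102 / 13.5 = 7.6 days

7.6


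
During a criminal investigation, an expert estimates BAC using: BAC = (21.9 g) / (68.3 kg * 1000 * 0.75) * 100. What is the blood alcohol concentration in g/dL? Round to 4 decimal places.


Applying the Widmark formula:
BAC = (dose_g / (body_wt * 1000 * r)) * 100
Denominator = 68.3 * 1000 * 0.75 = 51225
BAC = (21.9 / 51225) * 100
BAC = 0.0428 g/dL

0.0428


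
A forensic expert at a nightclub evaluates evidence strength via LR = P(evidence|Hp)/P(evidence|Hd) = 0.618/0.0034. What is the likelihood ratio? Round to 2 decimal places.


Likelihood ratio calculation:
LR = P(E|Hp) / P(E|Hd)
LR = 0.618 / 0.0034
LR = 181.76

181.76


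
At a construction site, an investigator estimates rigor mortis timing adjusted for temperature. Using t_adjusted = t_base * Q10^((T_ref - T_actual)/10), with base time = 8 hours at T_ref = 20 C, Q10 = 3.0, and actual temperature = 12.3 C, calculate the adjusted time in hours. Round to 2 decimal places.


Rigor mortis time adjustment:
Exponent = (T_ref - T_actual) / 10 = (20 - 12.3) / 10 = 0.77
Q10 factor = 3.0^0.77 = 2.33015
t_adjusted = 8 * 2.33015 = 18.64 hours

18.64


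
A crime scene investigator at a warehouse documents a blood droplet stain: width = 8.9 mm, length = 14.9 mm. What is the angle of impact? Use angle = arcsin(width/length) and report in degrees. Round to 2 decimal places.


Blood spatter impact angle calculation:
width / length = 8.9 / 14.9 = 0.597315
angle = arcsin(0.597315)
angle = 36.68 degrees

36.68


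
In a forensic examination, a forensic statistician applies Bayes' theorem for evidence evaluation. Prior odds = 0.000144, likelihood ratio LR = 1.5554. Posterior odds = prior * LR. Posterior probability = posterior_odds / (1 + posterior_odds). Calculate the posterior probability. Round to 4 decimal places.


Bayesian evidence evaluation:
Posterior odds = prior_odds * LR = 0.000144 * 1.5554 = 0.0002239776
Posterior probability = posterior_odds / (1 + posterior_odds)
= 0.0002239776 / (1 + 0.0002239776)
= 0.0002239776 / 1.0002239776
= 0.0002

0.0002


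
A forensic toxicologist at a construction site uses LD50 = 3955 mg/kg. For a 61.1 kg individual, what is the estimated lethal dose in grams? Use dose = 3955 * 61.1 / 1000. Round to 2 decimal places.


Lethal dose calculation:
Lethal dose = LD50 * body_weight / 1000
= 3955 * 61.1 / 1000
= 241650.5 / 1000
= 241.65 g

241.65


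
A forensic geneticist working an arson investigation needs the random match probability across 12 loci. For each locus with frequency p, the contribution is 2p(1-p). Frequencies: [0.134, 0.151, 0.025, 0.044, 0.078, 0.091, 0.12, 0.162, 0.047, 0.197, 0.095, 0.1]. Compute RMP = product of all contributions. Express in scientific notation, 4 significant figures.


Computing RMP for 12 loci:
Locus 1: 2 * 0.134 * 0.866 = 0.232088
Locus 2: 2 * 0.151 * 0.849 = 0.256398
Locus 3: 2 * 0.025 * 0.975 = 0.04875
Locus 4: 2 * 0.044 * 0.956 = 0.084128
Locus 5: 2 * 0.078 * 0.922 = 0.143832
Locus 6: 2 * 0.091 * 0.909 = 0.165438
Locus 7: 2 * 0.12 * 0.88 = 0.2112
Locus 8: 2 * 0.162 * 0.838 = 0.271512
Locus 9: 2 * 0.047 * 0.953 = 0.089582
Locus 10: 2 * 0.197 * 0.803 = 0.316382
Locus 11: 2 * 0.095 * 0.905 = 0.17195
Locus 12: 2 * 0.1 * 0.9 = 0.18
RMP = 2.921e-10

2.921e-10


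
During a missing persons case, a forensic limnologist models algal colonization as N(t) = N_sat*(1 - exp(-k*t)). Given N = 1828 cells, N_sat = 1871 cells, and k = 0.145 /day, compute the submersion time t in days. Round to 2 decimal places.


PMSI from diatom colonization curve:
N / N_sat = 1828 / 1871 = 0.977018
1 - N/N_sat = 0.022982
ln(1 - N/N_sat) = -3.773044
t = -ln(1 - N/N_sat) / k = -(-3.773044) / 0.145 = 26.02 days

26.02


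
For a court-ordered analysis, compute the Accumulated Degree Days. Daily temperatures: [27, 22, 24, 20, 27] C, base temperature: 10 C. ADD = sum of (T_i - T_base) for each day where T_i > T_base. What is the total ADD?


Computing ADD day by day:
Day 1: max(0, 27 - 10) = 17
Day 2: max(0, 22 - 10) = 12
Day 3: max(0, 24 - 10) = 14
Day 4: max(0, 20 - 10) = 10
Day 5: max(0, 27 - 10) = 17
Total ADD = 70

70


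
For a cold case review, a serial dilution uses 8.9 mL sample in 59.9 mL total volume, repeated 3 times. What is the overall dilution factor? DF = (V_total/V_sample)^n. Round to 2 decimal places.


Dilution factor calculation:
Single dilution = V_total / V_sample = 59.9 / 8.9 ≈ 6.730337
Number of dilutions = 3
Total DF = (59.9 / 8.9)^3 (full precision, rounded at the end) = 304.87

304.87


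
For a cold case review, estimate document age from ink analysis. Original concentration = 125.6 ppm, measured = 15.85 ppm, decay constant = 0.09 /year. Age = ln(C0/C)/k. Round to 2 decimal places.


Document age estimation:
C0/C = 125.6 / 15.85 = 7.92429
ln(C0/C) = 2.069933
t = 2.069933 / 0.09 = 23.00 years

23.00


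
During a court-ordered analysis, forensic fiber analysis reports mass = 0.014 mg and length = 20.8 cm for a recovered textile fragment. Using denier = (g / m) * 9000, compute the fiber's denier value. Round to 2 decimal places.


Denier calculation:
Mass in grams = 0.014 mg / 1000 = 0.000014 g
Length in meters = 20.8 cm / 100 = 0.208 m
Linear density = mass / length = 0.000014 / 0.208 = 0.00006731 g/m
Denier = (g/m) * 9000 = 0.00006731 * 9000 = 0.61

0.61


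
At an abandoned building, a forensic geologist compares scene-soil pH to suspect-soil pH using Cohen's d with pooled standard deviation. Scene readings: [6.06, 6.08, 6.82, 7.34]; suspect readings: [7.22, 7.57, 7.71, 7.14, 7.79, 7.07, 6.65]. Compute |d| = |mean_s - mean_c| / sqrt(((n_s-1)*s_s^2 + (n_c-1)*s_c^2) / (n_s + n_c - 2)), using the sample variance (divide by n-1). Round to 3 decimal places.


Pooled-variance Cohen's d for soil pH comparison:
Scene mean = 26.3 / 4 = 6.575
Suspect mean = 51.15 / 7 = 7.307143
Scene sample variance s_s^2 = 0.385167
Suspect sample variance s_c^2 = 0.16469
Pooled variance = ((n_s-1)*s_s^2 + (n_c-1)*s_c^2) / (n_s + n_c - 2) = 0.238183
Pooled SD = sqrt(0.238183) = 0.48804
Mean difference = -0.732143
|d| = |-0.732143| / 0.48804 = 1.500

1.500


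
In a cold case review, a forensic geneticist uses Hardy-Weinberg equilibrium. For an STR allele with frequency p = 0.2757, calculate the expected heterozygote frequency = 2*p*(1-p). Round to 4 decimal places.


Hardy-Weinberg heterozygote frequency:
q = 1 - p = 1 - 0.2757 = 0.7243
2pq = 2 * 0.2757 * 0.7243 = 0.3994

0.3994


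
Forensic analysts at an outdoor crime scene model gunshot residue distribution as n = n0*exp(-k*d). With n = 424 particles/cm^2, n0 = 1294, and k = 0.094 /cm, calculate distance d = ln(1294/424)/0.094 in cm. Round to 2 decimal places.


GSR distance calculation:
n0/n = 1294 / 424 = 3.051887
ln(n0/n) = 1.11576
d = 1.11576 / 0.094 = 11.87 cm

11.87


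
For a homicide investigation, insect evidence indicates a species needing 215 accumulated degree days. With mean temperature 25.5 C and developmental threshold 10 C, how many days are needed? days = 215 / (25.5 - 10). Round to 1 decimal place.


Insect development time:
Effective temperature = avg_temp - T_base = 25.5 - 10 = 15.5 C
Days = ADD / effective_temp = 215 / 15.5 = 13.9 days

13.9


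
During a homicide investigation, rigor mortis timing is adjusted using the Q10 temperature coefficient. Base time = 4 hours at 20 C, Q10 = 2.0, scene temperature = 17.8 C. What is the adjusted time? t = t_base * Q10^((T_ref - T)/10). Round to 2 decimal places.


Rigor mortis time adjustment:
Exponent = (T_ref - T_actual) / 10 = (20 - 17.8) / 10 = 0.22
Q10 factor = 2.0^0.22 = 1.16473
t_adjusted = 4 * 1.16473 = 4.66 hours

4.66


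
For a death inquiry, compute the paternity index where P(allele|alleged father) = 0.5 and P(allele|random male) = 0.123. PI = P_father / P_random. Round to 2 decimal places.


Paternity Index calculation:
PI = P(allele|father) / P(allele|random)
PI = 0.5 / 0.123
PI = 4.07

4.07


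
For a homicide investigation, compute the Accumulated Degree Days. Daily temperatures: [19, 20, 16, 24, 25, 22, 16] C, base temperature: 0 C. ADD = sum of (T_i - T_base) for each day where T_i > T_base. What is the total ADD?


Computing ADD day by day:
Day 1: max(0, 19 - 0) = 19
Day 2: max(0, 20 - 0) = 20
Day 3: max(0, 16 - 0) = 16
Day 4: max(0, 24 - 0) = 24
Day 5: max(0, 25 - 0) = 25
Day 6: max(0, 22 - 0) = 22
Day 7: max(0, 16 - 0) = 16
Total ADD = 142

142


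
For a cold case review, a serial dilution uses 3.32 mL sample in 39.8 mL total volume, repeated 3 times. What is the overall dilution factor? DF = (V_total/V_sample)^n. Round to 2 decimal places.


Dilution factor calculation:
Single dilution = V_total / V_sample = 39.8 / 3.32 ≈ 11.987952
Number of dilutions = 3
Total DF = (39.8 / 3.32)^3 (full precision, rounded at the end) = 1722.80

1722.80


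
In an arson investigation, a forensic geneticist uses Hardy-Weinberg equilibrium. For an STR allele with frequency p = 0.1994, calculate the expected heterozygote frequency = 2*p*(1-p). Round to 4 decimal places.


Hardy-Weinberg heterozygote frequency:
q = 1 - p = 1 - 0.1994 = 0.8006
2pq = 2 * 0.1994 * 0.8006 = 0.3193

0.3193
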